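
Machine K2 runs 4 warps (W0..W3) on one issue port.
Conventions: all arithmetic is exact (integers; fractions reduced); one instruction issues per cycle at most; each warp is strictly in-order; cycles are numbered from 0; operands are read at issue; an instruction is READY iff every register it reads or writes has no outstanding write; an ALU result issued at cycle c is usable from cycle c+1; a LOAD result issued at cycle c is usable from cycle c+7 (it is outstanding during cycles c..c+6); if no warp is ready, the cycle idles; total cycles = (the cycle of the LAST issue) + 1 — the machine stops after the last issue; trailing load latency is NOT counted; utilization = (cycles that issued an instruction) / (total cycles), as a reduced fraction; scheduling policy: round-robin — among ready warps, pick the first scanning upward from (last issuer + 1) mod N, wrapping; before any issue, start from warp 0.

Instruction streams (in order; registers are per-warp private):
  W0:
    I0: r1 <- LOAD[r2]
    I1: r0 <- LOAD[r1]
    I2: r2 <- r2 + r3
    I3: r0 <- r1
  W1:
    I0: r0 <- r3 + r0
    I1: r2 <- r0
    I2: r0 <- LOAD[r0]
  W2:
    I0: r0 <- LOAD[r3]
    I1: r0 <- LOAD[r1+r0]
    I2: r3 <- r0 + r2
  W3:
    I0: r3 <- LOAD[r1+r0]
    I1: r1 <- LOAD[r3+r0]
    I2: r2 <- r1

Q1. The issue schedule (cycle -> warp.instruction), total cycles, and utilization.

cycle 0: W0.I0
cycle 1: W1.I0
cycle 2: W2.I0
cycle 3: W3.I0
cycle 4: W1.I1
cycle 5: W1.I2
cycle 6: idle
cycle 7: W0.I1
cycle 8: W0.I2
cycle 9: W2.I1
cycle 10: W3.I1
cycle 11: idle
cycle 12: idle
cycle 13: idle
cycle 14: W0.I3
cycle 15: idle
cycle 16: W2.I2
cycle 17: W3.I2

Answer: 18 cycles, utilization 13/18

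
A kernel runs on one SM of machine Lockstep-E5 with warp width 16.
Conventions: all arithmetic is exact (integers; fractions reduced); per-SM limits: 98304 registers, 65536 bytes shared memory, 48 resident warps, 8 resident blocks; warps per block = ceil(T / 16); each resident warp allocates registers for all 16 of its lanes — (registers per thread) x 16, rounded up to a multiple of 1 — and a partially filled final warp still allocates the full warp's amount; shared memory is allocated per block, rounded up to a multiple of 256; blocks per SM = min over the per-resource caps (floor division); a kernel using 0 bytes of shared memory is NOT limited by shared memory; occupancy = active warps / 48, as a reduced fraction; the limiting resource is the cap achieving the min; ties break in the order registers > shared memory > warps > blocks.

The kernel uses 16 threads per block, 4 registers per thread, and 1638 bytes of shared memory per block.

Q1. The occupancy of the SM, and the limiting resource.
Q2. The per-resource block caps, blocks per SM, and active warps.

Answer: occupancy 1/6, limited by blocks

registers: 1536 blocks
shared memory: 36 blocks
warps: 48 blocks
blocks: 8 blocks

Answer: 8 blocks, 8 active warps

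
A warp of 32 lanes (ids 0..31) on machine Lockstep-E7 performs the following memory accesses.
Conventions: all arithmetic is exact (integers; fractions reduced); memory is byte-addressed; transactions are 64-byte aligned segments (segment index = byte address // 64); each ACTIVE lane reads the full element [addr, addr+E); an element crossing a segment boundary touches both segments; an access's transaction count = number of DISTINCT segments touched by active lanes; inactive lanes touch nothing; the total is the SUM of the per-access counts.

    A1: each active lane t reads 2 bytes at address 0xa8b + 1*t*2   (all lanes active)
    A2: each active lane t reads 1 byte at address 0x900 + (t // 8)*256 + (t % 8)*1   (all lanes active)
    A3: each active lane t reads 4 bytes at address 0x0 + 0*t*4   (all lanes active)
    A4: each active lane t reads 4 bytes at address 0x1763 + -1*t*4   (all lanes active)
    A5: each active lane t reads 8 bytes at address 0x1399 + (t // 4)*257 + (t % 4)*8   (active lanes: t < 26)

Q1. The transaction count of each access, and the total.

A1: 2 transactions
A2: 4 transactions
A3: 1 transaction
A4: 3 transactions
A5: 7 transactions

Answer: 2,4,1,3,7; total 17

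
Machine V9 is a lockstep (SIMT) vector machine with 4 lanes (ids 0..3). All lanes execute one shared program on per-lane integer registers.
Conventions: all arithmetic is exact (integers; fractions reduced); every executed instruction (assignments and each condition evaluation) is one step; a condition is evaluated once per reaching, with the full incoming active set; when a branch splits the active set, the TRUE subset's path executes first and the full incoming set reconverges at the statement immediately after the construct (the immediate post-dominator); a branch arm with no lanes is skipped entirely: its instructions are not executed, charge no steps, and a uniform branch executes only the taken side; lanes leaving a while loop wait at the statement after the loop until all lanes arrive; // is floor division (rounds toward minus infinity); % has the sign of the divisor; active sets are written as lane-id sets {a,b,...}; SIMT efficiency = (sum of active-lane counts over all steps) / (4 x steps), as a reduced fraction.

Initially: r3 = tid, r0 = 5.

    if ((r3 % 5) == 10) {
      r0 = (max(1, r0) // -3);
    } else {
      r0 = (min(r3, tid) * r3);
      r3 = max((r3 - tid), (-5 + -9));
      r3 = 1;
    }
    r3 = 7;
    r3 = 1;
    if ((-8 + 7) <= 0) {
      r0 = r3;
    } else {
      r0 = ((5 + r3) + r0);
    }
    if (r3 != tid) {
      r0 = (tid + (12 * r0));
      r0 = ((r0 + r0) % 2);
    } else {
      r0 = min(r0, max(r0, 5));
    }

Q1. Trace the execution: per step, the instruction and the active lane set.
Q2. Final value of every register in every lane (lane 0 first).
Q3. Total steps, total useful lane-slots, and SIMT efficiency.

step 0: eval ((r3 % 5) == 10)        {0,1,2,3}
step 1: r0 <- (min(r3, tid) * r3)    {0,1,2,3}
step 2: r3 <- max((r3 - tid), (-5 + -9)) {0,1,2,3}
step 3: r3 <- 1                      {0,1,2,3}
step 4: r3 <- 7                      {0,1,2,3}
step 5: r3 <- 1                      {0,1,2,3}
step 6: eval ((-8 + 7) <= 0)         {0,1,2,3}
step 7: r0 <- r3                     {0,1,2,3}
step 8: eval (r3 != tid)             {0,1,2,3}
step 9: r0 <- (tid + (12 * r0))      {0,2,3}
step 10: r0 <- ((r0 + r0) % 2)        {0,2,3}
step 11: r0 <- min(r0, max(r0, 5))    {1}

Answer: 12 steps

r3: 1,1,1,1
r0: 0,1,0,0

steps = 12; useful = 43; efficiency = 43/48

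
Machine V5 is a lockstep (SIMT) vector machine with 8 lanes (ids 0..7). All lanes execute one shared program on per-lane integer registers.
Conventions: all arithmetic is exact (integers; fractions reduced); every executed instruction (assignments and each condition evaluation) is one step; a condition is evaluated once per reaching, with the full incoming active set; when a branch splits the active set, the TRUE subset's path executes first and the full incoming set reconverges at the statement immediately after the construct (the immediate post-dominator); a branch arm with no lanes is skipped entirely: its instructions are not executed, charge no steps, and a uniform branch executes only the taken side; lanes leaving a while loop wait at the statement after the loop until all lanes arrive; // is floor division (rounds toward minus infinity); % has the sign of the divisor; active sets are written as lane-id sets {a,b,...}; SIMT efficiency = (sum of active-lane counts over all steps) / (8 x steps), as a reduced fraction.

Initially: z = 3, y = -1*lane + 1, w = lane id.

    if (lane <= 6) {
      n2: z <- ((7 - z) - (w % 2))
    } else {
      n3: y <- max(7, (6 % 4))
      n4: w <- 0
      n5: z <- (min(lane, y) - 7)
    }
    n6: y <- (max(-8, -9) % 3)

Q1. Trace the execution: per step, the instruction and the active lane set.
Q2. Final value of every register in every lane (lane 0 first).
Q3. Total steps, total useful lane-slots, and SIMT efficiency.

step 0: eval (lane <= 6)             {0,1,2,3,4,5,6,7}
step 1: z <- ((7 - z) - (w % 2))     {0,1,2,3,4,5,6}
step 2: y <- max(7, (6 % 4))         {7}
step 3: w <- 0                       {7}
step 4: z <- (min(lane, y) - 7)      {7}
step 5: y <- (max(-8, -9) % 3)       {0,1,2,3,4,5,6,7}

Answer: 6 steps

z: 4,3,4,3,4,3,4,0
y: 1,1,1,1,1,1,1,1
w: 0,1,2,3,4,5,6,0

steps = 6; useful = 26; efficiency = 26/48 = 13/24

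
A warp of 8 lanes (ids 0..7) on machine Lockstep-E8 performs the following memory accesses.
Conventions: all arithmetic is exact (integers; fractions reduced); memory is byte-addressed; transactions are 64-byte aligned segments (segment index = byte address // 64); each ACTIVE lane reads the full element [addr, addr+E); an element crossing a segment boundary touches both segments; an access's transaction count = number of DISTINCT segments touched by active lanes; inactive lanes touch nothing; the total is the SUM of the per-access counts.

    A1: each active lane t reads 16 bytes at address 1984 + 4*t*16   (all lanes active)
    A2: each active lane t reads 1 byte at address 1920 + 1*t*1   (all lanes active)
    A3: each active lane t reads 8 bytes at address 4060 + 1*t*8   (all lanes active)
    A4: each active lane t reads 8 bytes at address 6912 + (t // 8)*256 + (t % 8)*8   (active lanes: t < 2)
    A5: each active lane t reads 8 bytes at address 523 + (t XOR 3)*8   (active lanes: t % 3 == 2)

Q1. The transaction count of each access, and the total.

A1: 8 transactions
A2: 1 transaction
A3: 2 transactions
A4: 1 transaction
A5: 2 transactions

Answer: 8,1,2,1,2; total 14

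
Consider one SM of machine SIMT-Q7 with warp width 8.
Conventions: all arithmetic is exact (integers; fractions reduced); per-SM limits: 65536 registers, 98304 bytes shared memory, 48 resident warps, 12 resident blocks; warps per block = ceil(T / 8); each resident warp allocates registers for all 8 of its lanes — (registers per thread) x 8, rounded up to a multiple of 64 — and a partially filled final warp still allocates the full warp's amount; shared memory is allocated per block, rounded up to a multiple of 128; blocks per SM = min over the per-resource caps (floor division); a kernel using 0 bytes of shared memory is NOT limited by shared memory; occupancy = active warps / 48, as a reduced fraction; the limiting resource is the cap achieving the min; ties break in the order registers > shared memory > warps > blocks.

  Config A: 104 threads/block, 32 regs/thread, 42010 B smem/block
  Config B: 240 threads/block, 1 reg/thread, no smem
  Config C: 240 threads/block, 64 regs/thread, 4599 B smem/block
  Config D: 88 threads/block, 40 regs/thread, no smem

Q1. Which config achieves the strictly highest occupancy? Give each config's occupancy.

occupancies: A 13/24, B 5/8, C 5/8, D 11/12

Answer: D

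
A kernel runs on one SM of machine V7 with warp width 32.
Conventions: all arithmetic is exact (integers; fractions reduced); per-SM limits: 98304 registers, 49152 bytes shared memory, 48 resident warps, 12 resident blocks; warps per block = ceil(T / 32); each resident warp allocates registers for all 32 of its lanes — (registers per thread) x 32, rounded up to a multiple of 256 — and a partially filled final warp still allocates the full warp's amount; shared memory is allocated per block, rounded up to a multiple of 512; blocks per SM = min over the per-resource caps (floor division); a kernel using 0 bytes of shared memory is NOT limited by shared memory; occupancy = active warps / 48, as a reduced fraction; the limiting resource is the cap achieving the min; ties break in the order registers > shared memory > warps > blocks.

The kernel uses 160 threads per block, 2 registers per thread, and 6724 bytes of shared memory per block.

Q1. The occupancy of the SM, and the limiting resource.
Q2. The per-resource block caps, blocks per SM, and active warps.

Answer: occupancy 5/8, limited by shared memory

registers: 76 blocks
shared memory: 6 blocks
warps: 9 blocks
blocks: 12 blocks

Answer: 6 blocks, 30 active warps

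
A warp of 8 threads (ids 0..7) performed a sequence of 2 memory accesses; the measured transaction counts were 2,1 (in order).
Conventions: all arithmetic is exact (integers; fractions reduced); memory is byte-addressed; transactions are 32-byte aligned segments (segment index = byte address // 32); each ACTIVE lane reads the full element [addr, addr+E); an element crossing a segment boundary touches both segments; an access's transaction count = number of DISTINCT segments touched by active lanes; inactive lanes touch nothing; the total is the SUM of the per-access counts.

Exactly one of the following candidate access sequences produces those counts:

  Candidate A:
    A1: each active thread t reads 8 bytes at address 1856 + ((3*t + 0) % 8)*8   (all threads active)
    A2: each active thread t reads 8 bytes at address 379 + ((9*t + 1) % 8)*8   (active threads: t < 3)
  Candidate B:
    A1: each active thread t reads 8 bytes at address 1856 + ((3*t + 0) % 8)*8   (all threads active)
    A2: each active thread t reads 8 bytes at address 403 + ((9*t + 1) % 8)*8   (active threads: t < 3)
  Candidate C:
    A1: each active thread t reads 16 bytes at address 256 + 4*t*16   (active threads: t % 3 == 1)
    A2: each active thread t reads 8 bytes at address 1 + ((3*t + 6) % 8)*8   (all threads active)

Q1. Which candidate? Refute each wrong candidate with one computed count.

B: A2 gives 2 transactions, not 1
C: A1 gives 3 transactions, not 2
A: all counts match (2,1)

Answer: A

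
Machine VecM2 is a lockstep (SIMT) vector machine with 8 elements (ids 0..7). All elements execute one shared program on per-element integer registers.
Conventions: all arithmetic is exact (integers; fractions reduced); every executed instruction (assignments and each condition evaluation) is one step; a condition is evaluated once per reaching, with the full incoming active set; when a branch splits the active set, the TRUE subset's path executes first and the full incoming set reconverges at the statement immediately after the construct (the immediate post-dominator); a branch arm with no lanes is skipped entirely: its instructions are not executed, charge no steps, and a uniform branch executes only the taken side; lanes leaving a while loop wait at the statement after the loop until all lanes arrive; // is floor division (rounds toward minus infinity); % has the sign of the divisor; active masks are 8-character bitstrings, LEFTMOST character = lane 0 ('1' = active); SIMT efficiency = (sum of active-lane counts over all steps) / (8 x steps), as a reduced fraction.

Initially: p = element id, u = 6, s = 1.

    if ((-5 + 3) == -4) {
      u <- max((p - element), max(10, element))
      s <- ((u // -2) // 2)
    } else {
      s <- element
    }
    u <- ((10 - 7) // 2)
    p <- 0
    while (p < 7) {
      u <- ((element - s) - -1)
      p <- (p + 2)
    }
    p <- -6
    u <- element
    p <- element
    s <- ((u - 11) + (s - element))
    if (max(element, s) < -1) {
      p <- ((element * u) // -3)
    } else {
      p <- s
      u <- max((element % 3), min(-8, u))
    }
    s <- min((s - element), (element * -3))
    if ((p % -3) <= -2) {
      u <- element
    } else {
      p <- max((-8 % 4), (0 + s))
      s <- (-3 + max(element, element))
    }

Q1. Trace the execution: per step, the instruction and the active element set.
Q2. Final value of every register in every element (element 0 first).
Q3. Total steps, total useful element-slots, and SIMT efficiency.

step 0: eval ((-5 + 3) == -4)        11111111
step 1: s <- element                 11111111
step 2: u <- ((10 - 7) // 2)         11111111
step 3: p <- 0                       11111111
step 4: eval (p < 7)                 11111111
step 5: u <- ((element - s) - -1)    11111111
step 6: p <- (p + 2)                 11111111
step 7: eval (p < 7)                 11111111
step 8: u <- ((element - s) - -1)    11111111
step 9: p <- (p + 2)                 11111111
step 10: eval (p < 7)                 11111111
step 11: u <- ((element - s) - -1)    11111111
step 12: p <- (p + 2)                 11111111
step 13: eval (p < 7)                 11111111
step 14: u <- ((element - s) - -1)    11111111
step 15: p <- (p + 2)                 11111111
step 16: eval (p < 7)                 11111111
step 17: p <- -6                      11111111
step 18: u <- element                 11111111
step 19: p <- element                 11111111
step 20: s <- ((u - 11) + (s - element)) 11111111
step 21: eval (max(element, s) < -1)  11111111
step 22: p <- s                       11111111
step 23: u <- max((element % 3), min(-8, u)) 11111111
step 24: s <- min((s - element), (element * -3)) 11111111
step 25: eval ((p % -3) <= -2)        11111111
step 26: u <- element                 10010010
step 27: p <- max((-8 % 4), (0 + s))  01101101
step 28: s <- (-3 + max(element, element)) 01101101

Answer: 29 steps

p: -11,0,0,-8,0,0,-5,0
u: 0,1,2,3,1,2,6,1
s: -11,-2,-1,-11,1,2,-18,4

steps = 29; useful = 221; efficiency = 221/232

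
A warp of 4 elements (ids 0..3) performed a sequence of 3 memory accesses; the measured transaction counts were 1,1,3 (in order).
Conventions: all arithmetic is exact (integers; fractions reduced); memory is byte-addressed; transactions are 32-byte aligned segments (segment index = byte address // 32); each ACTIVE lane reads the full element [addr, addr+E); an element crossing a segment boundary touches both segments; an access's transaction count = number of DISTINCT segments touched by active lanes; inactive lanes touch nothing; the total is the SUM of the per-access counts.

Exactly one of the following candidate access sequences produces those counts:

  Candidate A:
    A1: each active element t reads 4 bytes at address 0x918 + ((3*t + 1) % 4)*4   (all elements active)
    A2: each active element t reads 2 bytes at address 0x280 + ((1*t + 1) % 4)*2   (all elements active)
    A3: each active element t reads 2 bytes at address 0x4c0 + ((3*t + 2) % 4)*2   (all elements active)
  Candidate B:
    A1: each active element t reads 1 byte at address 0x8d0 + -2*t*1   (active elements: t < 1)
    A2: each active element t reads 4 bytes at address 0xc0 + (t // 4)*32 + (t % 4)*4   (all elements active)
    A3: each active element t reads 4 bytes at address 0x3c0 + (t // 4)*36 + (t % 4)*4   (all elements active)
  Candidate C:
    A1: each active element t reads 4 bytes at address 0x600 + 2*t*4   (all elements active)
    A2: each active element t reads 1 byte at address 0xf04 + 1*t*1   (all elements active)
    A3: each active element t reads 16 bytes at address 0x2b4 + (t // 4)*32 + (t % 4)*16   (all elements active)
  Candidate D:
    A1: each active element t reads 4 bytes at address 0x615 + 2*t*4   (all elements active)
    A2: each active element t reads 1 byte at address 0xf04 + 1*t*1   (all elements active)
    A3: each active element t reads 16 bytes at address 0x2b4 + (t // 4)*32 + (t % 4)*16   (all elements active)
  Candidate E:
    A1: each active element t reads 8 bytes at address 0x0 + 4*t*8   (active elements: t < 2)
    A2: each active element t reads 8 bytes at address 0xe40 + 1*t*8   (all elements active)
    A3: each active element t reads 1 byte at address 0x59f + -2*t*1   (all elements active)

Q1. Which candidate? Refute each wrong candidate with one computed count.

A: A1 gives 2 transactions, not 1
B: A3 gives 1 transaction, not 3
D: A1 gives 2 transactions, not 1
E: A1 gives 2 transactions, not 1
C: all counts match (1,1,3)

Answer: C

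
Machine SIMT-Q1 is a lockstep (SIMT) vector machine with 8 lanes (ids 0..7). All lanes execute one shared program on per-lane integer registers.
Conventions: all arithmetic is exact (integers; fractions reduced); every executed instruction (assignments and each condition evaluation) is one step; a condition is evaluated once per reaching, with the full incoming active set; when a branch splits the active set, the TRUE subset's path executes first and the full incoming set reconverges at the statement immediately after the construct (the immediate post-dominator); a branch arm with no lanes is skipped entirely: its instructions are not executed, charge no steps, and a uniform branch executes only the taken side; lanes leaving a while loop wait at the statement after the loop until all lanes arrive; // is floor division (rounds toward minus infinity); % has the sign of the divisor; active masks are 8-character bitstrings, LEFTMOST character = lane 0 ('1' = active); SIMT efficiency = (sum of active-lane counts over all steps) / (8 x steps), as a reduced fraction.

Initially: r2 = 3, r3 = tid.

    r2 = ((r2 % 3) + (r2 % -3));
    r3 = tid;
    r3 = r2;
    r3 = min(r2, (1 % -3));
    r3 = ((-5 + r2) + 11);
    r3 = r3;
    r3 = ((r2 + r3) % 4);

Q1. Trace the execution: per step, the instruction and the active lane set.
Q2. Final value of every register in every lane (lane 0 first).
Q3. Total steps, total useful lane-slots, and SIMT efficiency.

step 0: r2 <- ((r2 % 3) + (r2 % -3)) 11111111
step 1: r3 <- tid                    11111111
step 2: r3 <- r2                     11111111
step 3: r3 <- min(r2, (1 % -3))      11111111
step 4: r3 <- ((-5 + r2) + 11)       11111111
step 5: r3 <- r3                     11111111
step 6: r3 <- ((r2 + r3) % 4)        11111111

Answer: 7 steps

r2: 0,0,0,0,0,0,0,0
r3: 2,2,2,2,2,2,2,2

steps = 7; useful = 56; efficiency = 56/56 = 1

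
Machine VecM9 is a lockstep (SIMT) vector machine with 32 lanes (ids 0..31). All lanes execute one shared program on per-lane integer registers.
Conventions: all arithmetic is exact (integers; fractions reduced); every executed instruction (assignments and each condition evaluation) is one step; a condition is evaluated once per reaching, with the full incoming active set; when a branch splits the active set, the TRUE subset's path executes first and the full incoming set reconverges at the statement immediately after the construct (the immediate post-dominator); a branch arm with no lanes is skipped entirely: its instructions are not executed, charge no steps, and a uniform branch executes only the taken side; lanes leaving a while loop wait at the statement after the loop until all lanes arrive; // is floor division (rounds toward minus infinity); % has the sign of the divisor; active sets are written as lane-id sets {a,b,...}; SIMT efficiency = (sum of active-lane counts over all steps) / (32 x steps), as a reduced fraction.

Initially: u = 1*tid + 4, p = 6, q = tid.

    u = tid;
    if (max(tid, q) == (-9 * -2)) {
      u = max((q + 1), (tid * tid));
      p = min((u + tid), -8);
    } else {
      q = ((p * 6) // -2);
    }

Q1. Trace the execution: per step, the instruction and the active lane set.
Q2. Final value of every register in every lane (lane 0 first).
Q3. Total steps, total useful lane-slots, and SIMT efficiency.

step 0: u <- tid                     {0,1,2,3,4,5,6,7,8,9,10,11,12,13,14,15,16,17,18,19,20,21,22,23,24,25,26,27,28,29,30,31}
step 1: eval (max(tid, q) == (-9 * -2)) {0,1,2,3,4,5,6,7,8,9,10,11,12,13,14,15,16,17,18,19,20,21,22,23,24,25,26,27,28,29,30,31}
step 2: u <- max((q + 1), (tid * tid)) {18}
step 3: p <- min((u + tid), -8)      {18}
step 4: q <- ((p * 6) // -2)         {0,1,2,3,4,5,6,7,8,9,10,11,12,13,14,15,16,17,19,20,21,22,23,24,25,26,27,28,29,30,31}

Answer: 5 steps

u: 0,1,2,3,4,5,6,7,8,9,10,11,12,13,14,15,16,17,324,19,20,21,22,23,24,25,26,27,28,29,30,31
p: 6,6,6,6,6,6,6,6,6,6,6,6,6,6,6,6,6,6,-8,6,6,6,6,6,6,6,6,6,6,6,6,6
q: -18,-18,-18,-18,-18,-18,-18,-18,-18,-18,-18,-18,-18,-18,-18,-18,-18,-18,18,-18,-18,-18,-18,-18,-18,-18,-18,-18,-18,-18,-18,-18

steps = 5; useful = 97; efficiency = 97/160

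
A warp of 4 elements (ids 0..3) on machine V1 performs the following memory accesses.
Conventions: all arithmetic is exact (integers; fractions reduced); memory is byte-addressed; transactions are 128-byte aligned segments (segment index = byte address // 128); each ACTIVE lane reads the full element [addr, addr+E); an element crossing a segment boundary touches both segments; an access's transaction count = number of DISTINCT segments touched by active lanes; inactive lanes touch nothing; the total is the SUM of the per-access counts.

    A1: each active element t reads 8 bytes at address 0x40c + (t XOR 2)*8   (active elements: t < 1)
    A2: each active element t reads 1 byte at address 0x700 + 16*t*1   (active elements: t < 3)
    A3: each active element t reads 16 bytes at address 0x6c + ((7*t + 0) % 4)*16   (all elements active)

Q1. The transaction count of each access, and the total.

A1: 1 transaction
A2: 1 transaction
A3: 2 transactions

Answer: 1,1,2; total 4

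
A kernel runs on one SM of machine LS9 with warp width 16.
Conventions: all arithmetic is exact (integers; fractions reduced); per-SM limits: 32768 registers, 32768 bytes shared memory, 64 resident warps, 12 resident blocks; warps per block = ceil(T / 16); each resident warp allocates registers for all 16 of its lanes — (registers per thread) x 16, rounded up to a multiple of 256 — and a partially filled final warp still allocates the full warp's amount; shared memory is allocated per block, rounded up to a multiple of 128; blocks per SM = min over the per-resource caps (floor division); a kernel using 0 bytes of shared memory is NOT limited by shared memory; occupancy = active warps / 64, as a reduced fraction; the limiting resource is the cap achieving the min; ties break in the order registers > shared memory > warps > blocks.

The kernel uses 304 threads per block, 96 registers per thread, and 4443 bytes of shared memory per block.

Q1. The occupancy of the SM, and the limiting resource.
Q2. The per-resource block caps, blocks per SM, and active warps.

Answer: occupancy 19/64, limited by registers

registers: 1 block
shared memory: 7 blocks
warps: 3 blocks
blocks: 12 blocks

Answer: 1 block, 19 active warps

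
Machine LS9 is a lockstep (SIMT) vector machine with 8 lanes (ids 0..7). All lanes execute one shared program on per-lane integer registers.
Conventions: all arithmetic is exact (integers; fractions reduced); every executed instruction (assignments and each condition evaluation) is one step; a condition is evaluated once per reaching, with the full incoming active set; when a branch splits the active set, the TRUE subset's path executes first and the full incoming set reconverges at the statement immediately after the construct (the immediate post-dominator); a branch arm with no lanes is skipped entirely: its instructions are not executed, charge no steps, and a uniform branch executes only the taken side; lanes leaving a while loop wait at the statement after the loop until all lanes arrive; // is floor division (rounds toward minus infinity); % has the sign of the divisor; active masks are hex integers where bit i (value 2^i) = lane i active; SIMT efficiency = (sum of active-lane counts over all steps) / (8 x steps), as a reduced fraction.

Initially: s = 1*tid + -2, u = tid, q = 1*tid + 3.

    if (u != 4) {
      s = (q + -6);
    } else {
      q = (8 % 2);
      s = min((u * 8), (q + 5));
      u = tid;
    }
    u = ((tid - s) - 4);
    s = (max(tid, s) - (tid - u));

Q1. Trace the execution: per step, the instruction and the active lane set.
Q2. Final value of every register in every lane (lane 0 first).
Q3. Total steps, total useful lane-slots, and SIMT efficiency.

step 0: eval (u != 4)                0xff
step 1: s <- (q + -6)                0xef
step 2: q <- (8 % 2)                 0x10
step 3: s <- min((u * 8), (q + 5))   0x10
step 4: u <- tid                     0x10
step 5: u <- ((tid - s) - 4)         0xff
step 6: s <- (max(tid, s) - (tid - u)) 0xff

Answer: 7 steps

s: -1,-1,-1,-1,-4,-1,-1,-1
u: -1,-1,-1,-1,-5,-1,-1,-1
q: 3,4,5,6,0,8,9,10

steps = 7; useful = 34; efficiency = 34/56 = 17/28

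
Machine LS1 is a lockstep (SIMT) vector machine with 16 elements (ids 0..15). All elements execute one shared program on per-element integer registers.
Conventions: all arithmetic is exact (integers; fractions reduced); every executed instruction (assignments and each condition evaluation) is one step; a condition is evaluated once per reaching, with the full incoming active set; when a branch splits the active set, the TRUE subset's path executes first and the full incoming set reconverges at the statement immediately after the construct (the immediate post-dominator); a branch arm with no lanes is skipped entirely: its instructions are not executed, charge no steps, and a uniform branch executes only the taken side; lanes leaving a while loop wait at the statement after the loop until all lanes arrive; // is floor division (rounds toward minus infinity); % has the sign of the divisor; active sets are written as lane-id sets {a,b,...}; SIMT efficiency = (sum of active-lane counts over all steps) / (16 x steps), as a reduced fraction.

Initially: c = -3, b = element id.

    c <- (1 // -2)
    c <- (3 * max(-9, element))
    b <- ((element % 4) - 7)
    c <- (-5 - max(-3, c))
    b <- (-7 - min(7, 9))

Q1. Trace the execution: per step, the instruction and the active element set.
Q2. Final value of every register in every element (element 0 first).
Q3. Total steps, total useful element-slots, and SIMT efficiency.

step 0: c <- (1 // -2)               {0,1,2,3,4,5,6,7,8,9,10,11,12,13,14,15}
step 1: c <- (3 * max(-9, element))  {0,1,2,3,4,5,6,7,8,9,10,11,12,13,14,15}
step 2: b <- ((element % 4) - 7)     {0,1,2,3,4,5,6,7,8,9,10,11,12,13,14,15}
step 3: c <- (-5 - max(-3, c))       {0,1,2,3,4,5,6,7,8,9,10,11,12,13,14,15}
step 4: b <- (-7 - min(7, 9))        {0,1,2,3,4,5,6,7,8,9,10,11,12,13,14,15}

Answer: 5 steps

c: -5,-8,-11,-14,-17,-20,-23,-26,-29,-32,-35,-38,-41,-44,-47,-50
b: -14,-14,-14,-14,-14,-14,-14,-14,-14,-14,-14,-14,-14,-14,-14,-14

steps = 5; useful = 80; efficiency = 80/80 = 1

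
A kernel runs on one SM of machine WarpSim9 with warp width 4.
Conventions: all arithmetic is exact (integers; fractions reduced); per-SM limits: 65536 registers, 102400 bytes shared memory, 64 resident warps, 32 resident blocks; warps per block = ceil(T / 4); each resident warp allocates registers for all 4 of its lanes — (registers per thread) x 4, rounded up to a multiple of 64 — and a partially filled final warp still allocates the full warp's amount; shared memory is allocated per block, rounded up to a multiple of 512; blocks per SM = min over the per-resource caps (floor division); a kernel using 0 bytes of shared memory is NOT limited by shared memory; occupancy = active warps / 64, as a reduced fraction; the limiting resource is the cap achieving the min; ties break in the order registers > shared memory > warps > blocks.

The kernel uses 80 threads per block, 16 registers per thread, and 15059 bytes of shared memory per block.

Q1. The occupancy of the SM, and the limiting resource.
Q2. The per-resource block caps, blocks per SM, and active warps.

Answer: occupancy 15/16, limited by warps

registers: 51 blocks
shared memory: 6 blocks
warps: 3 blocks
blocks: 32 blocks

Answer: 3 blocks, 60 active warps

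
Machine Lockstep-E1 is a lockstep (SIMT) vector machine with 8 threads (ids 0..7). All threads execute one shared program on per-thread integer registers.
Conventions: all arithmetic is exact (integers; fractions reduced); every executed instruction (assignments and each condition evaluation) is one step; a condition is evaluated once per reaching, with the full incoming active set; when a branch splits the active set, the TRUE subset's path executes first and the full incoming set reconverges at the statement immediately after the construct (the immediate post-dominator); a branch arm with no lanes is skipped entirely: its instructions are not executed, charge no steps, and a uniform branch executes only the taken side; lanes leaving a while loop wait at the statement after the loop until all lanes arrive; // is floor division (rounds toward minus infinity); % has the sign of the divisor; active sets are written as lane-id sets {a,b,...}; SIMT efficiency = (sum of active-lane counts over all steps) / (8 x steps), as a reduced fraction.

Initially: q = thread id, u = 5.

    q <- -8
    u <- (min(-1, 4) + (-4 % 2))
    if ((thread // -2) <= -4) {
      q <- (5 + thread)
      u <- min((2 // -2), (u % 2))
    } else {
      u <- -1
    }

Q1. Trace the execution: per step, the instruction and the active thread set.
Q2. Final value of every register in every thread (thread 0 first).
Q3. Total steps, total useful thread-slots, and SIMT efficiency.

step 0: q <- -8                      {0,1,2,3,4,5,6,7}
step 1: u <- (min(-1, 4) + (-4 % 2)) {0,1,2,3,4,5,6,7}
step 2: eval ((thread // -2) <= -4)  {0,1,2,3,4,5,6,7}
step 3: q <- (5 + thread)            {7}
step 4: u <- min((2 // -2), (u % 2)) {7}
step 5: u <- -1                      {0,1,2,3,4,5,6}

Answer: 6 steps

q: -8,-8,-8,-8,-8,-8,-8,12
u: -1,-1,-1,-1,-1,-1,-1,-1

steps = 6; useful = 33; efficiency = 33/48 = 11/16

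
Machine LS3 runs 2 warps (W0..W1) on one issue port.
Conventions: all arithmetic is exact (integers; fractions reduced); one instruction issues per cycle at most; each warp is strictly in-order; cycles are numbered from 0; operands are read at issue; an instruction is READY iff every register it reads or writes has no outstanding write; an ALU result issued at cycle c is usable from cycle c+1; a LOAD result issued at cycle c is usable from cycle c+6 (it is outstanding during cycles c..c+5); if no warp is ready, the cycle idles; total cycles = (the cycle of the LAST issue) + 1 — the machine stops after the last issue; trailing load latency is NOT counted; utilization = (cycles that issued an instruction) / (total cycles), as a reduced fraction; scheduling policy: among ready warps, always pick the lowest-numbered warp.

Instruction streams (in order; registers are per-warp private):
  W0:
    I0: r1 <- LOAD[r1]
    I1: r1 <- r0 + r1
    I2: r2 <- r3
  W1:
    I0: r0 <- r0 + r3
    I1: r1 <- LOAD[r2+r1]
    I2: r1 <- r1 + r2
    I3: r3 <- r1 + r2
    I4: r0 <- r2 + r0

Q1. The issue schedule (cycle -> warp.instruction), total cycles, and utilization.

cycle 0: W0.I0
cycle 1: W1.I0
cycle 2: W1.I1
cycle 3: idle
cycle 4: idle
cycle 5: idle
cycle 6: W0.I1
cycle 7: W0.I2
cycle 8: W1.I2
cycle 9: W1.I3
cycle 10: W1.I4

Answer: 11 cycles, utilization 8/11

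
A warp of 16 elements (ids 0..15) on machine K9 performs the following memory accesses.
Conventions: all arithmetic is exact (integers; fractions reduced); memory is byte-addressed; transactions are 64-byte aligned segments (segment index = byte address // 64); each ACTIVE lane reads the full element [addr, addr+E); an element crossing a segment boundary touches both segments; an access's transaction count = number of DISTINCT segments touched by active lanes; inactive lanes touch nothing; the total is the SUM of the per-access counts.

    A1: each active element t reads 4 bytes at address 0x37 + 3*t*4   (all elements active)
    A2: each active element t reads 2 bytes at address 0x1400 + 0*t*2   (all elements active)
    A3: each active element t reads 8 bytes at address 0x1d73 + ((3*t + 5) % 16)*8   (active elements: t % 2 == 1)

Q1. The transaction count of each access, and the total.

A1: 4 transactions
A2: 1 transaction
A3: 3 transactions

Answer: 4,1,3; total 8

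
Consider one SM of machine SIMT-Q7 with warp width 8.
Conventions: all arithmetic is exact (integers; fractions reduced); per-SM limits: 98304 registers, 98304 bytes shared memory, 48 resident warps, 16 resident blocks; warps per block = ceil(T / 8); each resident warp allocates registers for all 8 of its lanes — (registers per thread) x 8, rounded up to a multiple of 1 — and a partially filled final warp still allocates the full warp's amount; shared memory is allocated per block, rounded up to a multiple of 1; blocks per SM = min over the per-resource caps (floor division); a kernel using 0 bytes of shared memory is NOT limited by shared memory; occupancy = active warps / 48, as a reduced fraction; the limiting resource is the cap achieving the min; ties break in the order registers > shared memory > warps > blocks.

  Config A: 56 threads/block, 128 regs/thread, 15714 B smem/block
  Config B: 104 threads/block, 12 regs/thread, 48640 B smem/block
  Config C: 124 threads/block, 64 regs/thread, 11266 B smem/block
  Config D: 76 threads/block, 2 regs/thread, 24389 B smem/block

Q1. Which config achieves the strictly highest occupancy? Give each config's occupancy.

occupancies: A 7/8, B 13/24, C 1, D 5/6

Answer: C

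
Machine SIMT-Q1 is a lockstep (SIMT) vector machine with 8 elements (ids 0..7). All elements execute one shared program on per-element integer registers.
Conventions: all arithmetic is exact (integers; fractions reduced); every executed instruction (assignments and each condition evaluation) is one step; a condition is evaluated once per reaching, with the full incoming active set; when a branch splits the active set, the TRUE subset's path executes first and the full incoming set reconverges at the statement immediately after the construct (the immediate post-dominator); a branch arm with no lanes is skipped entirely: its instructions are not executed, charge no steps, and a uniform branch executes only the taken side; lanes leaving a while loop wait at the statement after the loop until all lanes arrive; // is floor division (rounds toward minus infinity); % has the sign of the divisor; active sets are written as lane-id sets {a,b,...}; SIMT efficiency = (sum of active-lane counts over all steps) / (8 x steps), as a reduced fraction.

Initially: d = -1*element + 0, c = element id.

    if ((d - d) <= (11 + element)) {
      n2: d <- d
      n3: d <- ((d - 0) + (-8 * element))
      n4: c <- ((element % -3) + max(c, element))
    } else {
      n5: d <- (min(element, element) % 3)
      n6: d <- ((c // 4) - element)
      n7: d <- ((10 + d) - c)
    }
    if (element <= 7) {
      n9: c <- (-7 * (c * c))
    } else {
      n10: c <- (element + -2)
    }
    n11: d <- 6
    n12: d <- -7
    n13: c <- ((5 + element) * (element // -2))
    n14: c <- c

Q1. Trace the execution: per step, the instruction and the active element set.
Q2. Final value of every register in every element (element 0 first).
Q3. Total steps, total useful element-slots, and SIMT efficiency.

step 0: eval ((d - d) <= (11 + element)) {0,1,2,3,4,5,6,7}
step 1: d <- d                       {0,1,2,3,4,5,6,7}
step 2: d <- ((d - 0) + (-8 * element)) {0,1,2,3,4,5,6,7}
step 3: c <- ((element % -3) + max(c, element)) {0,1,2,3,4,5,6,7}
step 4: eval (element <= 7)          {0,1,2,3,4,5,6,7}
step 5: c <- (-7 * (c * c))          {0,1,2,3,4,5,6,7}
step 6: d <- 6                       {0,1,2,3,4,5,6,7}
step 7: d <- -7                      {0,1,2,3,4,5,6,7}
step 8: c <- ((5 + element) * (element // -2)) {0,1,2,3,4,5,6,7}
step 9: c <- c                       {0,1,2,3,4,5,6,7}

Answer: 10 steps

d: -7,-7,-7,-7,-7,-7,-7,-7
c: 0,-6,-7,-16,-18,-30,-33,-48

steps = 10; useful = 80; efficiency = 80/80 = 1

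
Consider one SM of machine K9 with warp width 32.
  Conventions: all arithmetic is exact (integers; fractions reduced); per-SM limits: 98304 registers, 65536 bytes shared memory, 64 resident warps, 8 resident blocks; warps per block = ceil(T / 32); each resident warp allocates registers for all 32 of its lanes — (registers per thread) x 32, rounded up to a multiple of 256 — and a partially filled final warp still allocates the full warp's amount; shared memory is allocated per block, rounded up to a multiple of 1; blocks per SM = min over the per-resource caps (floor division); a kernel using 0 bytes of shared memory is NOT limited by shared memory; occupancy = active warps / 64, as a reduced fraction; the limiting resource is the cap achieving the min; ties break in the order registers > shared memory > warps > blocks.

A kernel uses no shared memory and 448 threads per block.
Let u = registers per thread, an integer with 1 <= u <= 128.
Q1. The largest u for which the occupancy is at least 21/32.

Answer: u = 72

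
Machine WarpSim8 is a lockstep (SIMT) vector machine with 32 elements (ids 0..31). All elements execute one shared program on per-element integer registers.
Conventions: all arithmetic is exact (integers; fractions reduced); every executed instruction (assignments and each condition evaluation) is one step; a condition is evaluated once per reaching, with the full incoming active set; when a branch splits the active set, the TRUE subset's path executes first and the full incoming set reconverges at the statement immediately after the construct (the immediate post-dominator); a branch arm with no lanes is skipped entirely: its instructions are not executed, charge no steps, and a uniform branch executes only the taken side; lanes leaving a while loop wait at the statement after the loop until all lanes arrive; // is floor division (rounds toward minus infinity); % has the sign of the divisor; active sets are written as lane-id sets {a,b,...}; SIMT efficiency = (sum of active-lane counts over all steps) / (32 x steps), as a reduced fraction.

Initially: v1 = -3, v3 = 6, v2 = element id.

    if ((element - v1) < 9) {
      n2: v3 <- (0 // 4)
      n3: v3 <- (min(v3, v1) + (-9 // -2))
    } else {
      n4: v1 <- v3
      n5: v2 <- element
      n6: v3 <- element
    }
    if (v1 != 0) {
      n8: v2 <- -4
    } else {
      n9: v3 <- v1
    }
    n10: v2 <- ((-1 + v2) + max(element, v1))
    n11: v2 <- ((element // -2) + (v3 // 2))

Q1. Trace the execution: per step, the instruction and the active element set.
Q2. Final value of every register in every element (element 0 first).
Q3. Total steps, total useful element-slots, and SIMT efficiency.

step 0: eval ((element - v1) < 9)    {0,1,2,3,4,5,6,7,8,9,10,11,12,13,14,15,16,17,18,19,20,21,22,23,24,25,26,27,28,29,30,31}
step 1: v3 <- (0 // 4)               {0,1,2,3,4,5}
step 2: v3 <- (min(v3, v1) + (-9 // -2)) {0,1,2,3,4,5}
step 3: v1 <- v3                     {6,7,8,9,10,11,12,13,14,15,16,17,18,19,20,21,22,23,24,25,26,27,28,29,30,31}
step 4: v2 <- element                {6,7,8,9,10,11,12,13,14,15,16,17,18,19,20,21,22,23,24,25,26,27,28,29,30,31}
step 5: v3 <- element                {6,7,8,9,10,11,12,13,14,15,16,17,18,19,20,21,22,23,24,25,26,27,28,29,30,31}
step 6: eval (v1 != 0)               {0,1,2,3,4,5,6,7,8,9,10,11,12,13,14,15,16,17,18,19,20,21,22,23,24,25,26,27,28,29,30,31}
step 7: v2 <- -4                     {0,1,2,3,4,5,6,7,8,9,10,11,12,13,14,15,16,17,18,19,20,21,22,23,24,25,26,27,28,29,30,31}
step 8: v2 <- ((-1 + v2) + max(element, v1)) {0,1,2,3,4,5,6,7,8,9,10,11,12,13,14,15,16,17,18,19,20,21,22,23,24,25,26,27,28,29,30,31}
step 9: v2 <- ((element // -2) + (v3 // 2)) {0,1,2,3,4,5,6,7,8,9,10,11,12,13,14,15,16,17,18,19,20,21,22,23,24,25,26,27,28,29,30,31}

Answer: 10 steps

v1: -3,-3,-3,-3,-3,-3,6,6,6,6,6,6,6,6,6,6,6,6,6,6,6,6,6,6,6,6,6,6,6,6,6,6
v3: 1,1,1,1,1,1,6,7,8,9,10,11,12,13,14,15,16,17,18,19,20,21,22,23,24,25,26,27,28,29,30,31
v2: 0,-1,-1,-2,-2,-3,0,-1,0,-1,0,-1,0,-1,0,-1,0,-1,0,-1,0,-1,0,-1,0,-1,0,-1,0,-1,0,-1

steps = 10; useful = 250; efficiency = 250/320 = 25/32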